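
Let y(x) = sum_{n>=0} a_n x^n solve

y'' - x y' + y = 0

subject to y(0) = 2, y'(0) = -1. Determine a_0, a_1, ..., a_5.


Ansatz: y(x) = sum_{n>=0} a_n x^n, so y'(x) = sum_{n>=1} n a_n x^(n-1) and y''(x) = sum_{n>=2} n(n-1) a_n x^(n-2).
Substitute into P(x) y'' + Q(x) y' + R(x) y = 0 with P(x) = 1, Q(x) = -x, R(x) = 1, and match powers of x.
Initial conditions: a_0 = 2, a_1 = -1.
Setting the coefficient of each power of x to zero and solving order by order (substituting the coefficients already found):
  x^0: 2 a_2 + a_0 = 0  ->  2 a_2 = -a_0 = -2  ->  a_2 = -1
  x^1: 6 a_3 = 0  ->  a_3 = 0
  x^2: 12 a_4 - a_2 = 0  ->  12 a_4 = a_2 = -1  ->  a_4 = -1/12
  x^3: 20 a_5 - 2 a_3 = 0  ->  20 a_5 = 2 a_3 = 0  ->  a_5 = 0
Truncated series: y(x) = 2 - x - x^2 - (1/12) x^4 + O(x^6).

a_0 = 2; a_1 = -1; a_2 = -1; a_3 = 0; a_4 = -1/12; a_5 = 0


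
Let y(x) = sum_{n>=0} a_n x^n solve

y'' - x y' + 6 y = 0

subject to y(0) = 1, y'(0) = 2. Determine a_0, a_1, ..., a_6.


Ansatz: y(x) = sum_{n>=0} a_n x^n, so y'(x) = sum_{n>=1} n a_n x^(n-1) and y''(x) = sum_{n>=2} n(n-1) a_n x^(n-2).
Substitute into P(x) y'' + Q(x) y' + R(x) y = 0 with P(x) = 1, Q(x) = -x, R(x) = 6, and match powers of x.
Initial conditions: a_0 = 1, a_1 = 2.
Setting the coefficient of each power of x to zero and solving order by order (substituting the coefficients already found):
  x^0: 2 a_2 + 6 a_0 = 0  ->  2 a_2 = -6 a_0 = -6  ->  a_2 = -3
  x^1: 6 a_3 + 5 a_1 = 0  ->  6 a_3 = -5 a_1 = -10  ->  a_3 = -5/3
  x^2: 12 a_4 + 4 a_2 = 0  ->  12 a_4 = -4 a_2 = 12  ->  a_4 = 1
  x^3: 20 a_5 + 3 a_3 = 0  ->  20 a_5 = -3 a_3 = 5  ->  a_5 = 1/4
  x^4: 30 a_6 + 2 a_4 = 0  ->  30 a_6 = -2 a_4 = -2  ->  a_6 = -1/15
Truncated series: y(x) = 1 + 2 x - 3 x^2 - (5/3) x^3 + x^4 + (1/4) x^5 - (1/15) x^6 + O(x^7).

a_0 = 1; a_1 = 2; a_2 = -3; a_3 = -5/3; a_4 = 1; a_5 = 1/4; a_6 = -1/15


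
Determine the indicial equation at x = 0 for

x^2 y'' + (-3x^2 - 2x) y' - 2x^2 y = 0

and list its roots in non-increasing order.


Divide by x^2 to reach normal form y'' + P_1(x) y' + P_2(x) y = 0 with P_1(x) = -3 - 2/x and P_2(x) = -2.
x = 0 is a singular point because the y'-coefficient -3 - 2/x has a pole at x = 0.
It is a regular singular point because x P_1(x) = p(x) = -3x - 2 and x^2 P_2(x) = q(x) = -2x^2 are polynomials, hence analytic at x = 0.
p(0) = -2,  q(0) = 0.
Indicial equation: r(r-1) + p(0) r + q(0) = 0, i.e. r^2 + (p(0) - 1) r + q(0) = 0, i.e. r^2 - 3 r = 0.
Discriminant: (-3)^2 - 4(0) = 9, so r = (3 ± 3)/2.
Solving: r_1 = 3, r_2 = 0.

indicial: r^2 - 3 r = 0; roots r_1 = 3, r_2 = 0


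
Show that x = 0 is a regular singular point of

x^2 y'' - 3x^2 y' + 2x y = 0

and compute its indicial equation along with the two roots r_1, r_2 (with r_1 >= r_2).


Divide by x^2 to reach normal form y'' + P_1(x) y' + P_2(x) y = 0 with P_1(x) = -3 and P_2(x) = 2/x.
x = 0 is a singular point because the y-coefficient 2/x has a pole at x = 0.
It is a regular singular point because x P_1(x) = p(x) = -3x and x^2 P_2(x) = q(x) = 2x are polynomials, hence analytic at x = 0.
p(0) = 0,  q(0) = 0.
Indicial equation: r(r-1) + p(0) r + q(0) = 0, i.e. r^2 + (p(0) - 1) r + q(0) = 0, i.e. r^2 - 1 r = 0.
Discriminant: (-1)^2 - 4(0) = 1, so r = (1 ± 1)/2.
Solving: r_1 = 1, r_2 = 0.

indicial: r^2 - 1 r = 0; roots r_1 = 1, r_2 = 0


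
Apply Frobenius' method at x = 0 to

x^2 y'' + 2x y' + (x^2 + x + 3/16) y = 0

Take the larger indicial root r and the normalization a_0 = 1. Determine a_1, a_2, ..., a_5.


Write in Frobenius form y'' + (p(x)/x) y' + (q(x)/x^2) y = 0:
  p(x) = 2,  q(x) = x^2 + x + 3/16.
Indicial equation: r(r-1) + (2) r + (3/16) = 0 -> roots r_1 = -1/4, r_2 = -3/4.
Take r = r_1 = -1/4. Let y(x) = x^r sum_{n>=0} a_n x^n with a_0 = 1.
Substitute y = x^r sum a_n x^n and match x^{r+n}. The recurrence is
  D(n) a_n + 1 a_{n-1} + 1 a_{n-2} = 0,  where D(n) = (r+n)(r+n-1) + (2)(r+n) + (3/16).
  a_n = [-1 a_{n-1} - 1 a_{n-2}] / D(n).
Since the indicial polynomial factors as (r - r_1)(r - r_2), D(n) = (r_1 + n - r_1)(r_1 + n - r_2) = n(n + 1/2).
Evaluating step by step (a_0 = 1):
  n = 1: D(1) = 1(1 + 1/2) = 3/2; numerator = -1(1) = -1; a_1 = (-1)/(3/2) = -2/3
  n = 2: D(2) = 2(2 + 1/2) = 5; numerator = -1(-2/3) - 1(1) = -1/3; a_2 = (-1/3)/(5) = -1/15
  n = 3: D(3) = 3(3 + 1/2) = 21/2; numerator = -1(-1/15) - 1(-2/3) = 11/15; a_3 = (11/15)/(21/2) = 22/315
  n = 4: D(4) = 4(4 + 1/2) = 18; numerator = -1(22/315) - 1(-1/15) = -1/315; a_4 = (-1/315)/(18) = -1/5670
  n = 5: D(5) = 5(5 + 1/2) = 55/2; numerator = -1(-1/5670) - 1(22/315) = -79/1134; a_5 = (-79/1134)/(55/2) = -79/31185

r = -1/4; a_0 = 1; a_1 = -2/3; a_2 = -1/15; a_3 = 22/315; a_4 = -1/5670; a_5 = -79/31185


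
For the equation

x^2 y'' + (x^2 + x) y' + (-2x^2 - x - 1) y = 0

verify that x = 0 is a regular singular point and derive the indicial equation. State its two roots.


Divide by x^2 to reach normal form y'' + P_1(x) y' + P_2(x) y = 0 with P_1(x) = 1 + 1/x and P_2(x) = -2 - 1/x - 1/x^2.
x = 0 is a singular point because the y'-coefficient 1 + 1/x has a pole at x = 0 and the y-coefficient -2 - 1/x - 1/x^2 has a pole at x = 0.
It is a regular singular point because x P_1(x) = p(x) = x + 1 and x^2 P_2(x) = q(x) = -2x^2 - x - 1 are polynomials, hence analytic at x = 0.
p(0) = 1,  q(0) = -1.
Indicial equation: r(r-1) + p(0) r + q(0) = 0, i.e. r^2 + (p(0) - 1) r + q(0) = 0, i.e. r^2 - 1 = 0.
Discriminant: (0)^2 - 4(-1) = 4, so r = (0 ± 2)/2.
Solving: r_1 = 1, r_2 = -1.

indicial: r^2 - 1 = 0; roots r_1 = 1, r_2 = -1


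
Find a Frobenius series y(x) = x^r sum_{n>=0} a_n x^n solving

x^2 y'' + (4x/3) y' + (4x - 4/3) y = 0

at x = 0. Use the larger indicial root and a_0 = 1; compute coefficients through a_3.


Write in Frobenius form y'' + (p(x)/x) y' + (q(x)/x^2) y = 0:
  p(x) = 4/3,  q(x) = 4x - 4/3.
Indicial equation: r(r-1) + (4/3) r + (-4/3) = 0 -> roots r_1 = 1, r_2 = -4/3.
Take r = r_1 = 1. Let y(x) = x^r sum_{n>=0} a_n x^n with a_0 = 1.
Substitute y = x^r sum a_n x^n and match x^{r+n}. The recurrence is
  D(n) a_n + 4 a_{n-1} = 0,  where D(n) = (r+n)(r+n-1) + (4/3)(r+n) + (-4/3).
  a_n = -4 / D(n) * a_{n-1}.
Since the indicial polynomial factors as (r - r_1)(r - r_2), D(n) = (r_1 + n - r_1)(r_1 + n - r_2) = n(n + 7/3).
Evaluating step by step (a_0 = 1):
  n = 1: D(1) = 1(1 + 7/3) = 10/3; numerator = -4(1) = -4; a_1 = (-4)/(10/3) = -6/5
  n = 2: D(2) = 2(2 + 7/3) = 26/3; numerator = -4(-6/5) = 24/5; a_2 = (24/5)/(26/3) = 36/65
  n = 3: D(3) = 3(3 + 7/3) = 16; numerator = -4(36/65) = -144/65; a_3 = (-144/65)/(16) = -9/65

r = 1; a_0 = 1; a_1 = -6/5; a_2 = 36/65; a_3 = -9/65


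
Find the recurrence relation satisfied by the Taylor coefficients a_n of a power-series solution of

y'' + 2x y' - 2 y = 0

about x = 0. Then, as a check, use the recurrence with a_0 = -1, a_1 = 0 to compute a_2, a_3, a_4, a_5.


Substitute y = sum_n a_n x^n.
y''(x) has coefficient (n+2)(n+1) a_{n+2} at x^n;
2 x y'(x) has coefficient 2 n a_n at x^n (shift);
-2 y(x) has coefficient -2 a_n at x^n.
Matching x^n: (n+2)(n+1) a_{n+2} + (2n - 2) a_n = 0.
Thus a_{n+2} = (-2n + 2) / ((n+1)(n+2)) * a_n.

Check with a_0 = -1, a_1 = 0 (apply the recurrence for n = 0, 1, 2, 3): a_0 = -1, a_1 = 0, a_2 = -1, a_3 = 0, a_4 = 1/6, a_5 = 0.

a_(n+2) = (-2n + 2) / ((n+1)(n+2)) * a_n; check: a_0 = -1, a_1 = 0, a_2 = -1, a_3 = 0, a_4 = 1/6, a_5 = 0


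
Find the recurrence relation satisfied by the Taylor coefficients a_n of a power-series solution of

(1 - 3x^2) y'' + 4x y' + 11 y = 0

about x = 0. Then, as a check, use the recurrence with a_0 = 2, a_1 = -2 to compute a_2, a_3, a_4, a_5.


Substitute y = sum_n a_n x^n.
(1 - 3 x^2) y'' contributes (n+2)(n+1) a_{n+2} - 3 n(n-1) a_n at x^n.
4 x y'(x) contributes 4 n a_n at x^n.
11 y(x) contributes 11 a_n at x^n.
Matching x^n: (n+2)(n+1) a_{n+2} + (-3 n(n-1) + 4 n + 11) a_n = 0.
Thus a_{n+2} = (3 n(n-1) - 4 n - 11) / ((n+1)(n+2)) * a_n.

Check with a_0 = 2, a_1 = -2 (apply the recurrence for n = 0, 1, 2, 3): a_0 = 2, a_1 = -2, a_2 = -11, a_3 = 5, a_4 = 143/12, a_5 = -5/4.

a_(n+2) = (3 n(n-1) - 4 n - 11) / ((n+1)(n+2)) * a_n; check: a_0 = 2, a_1 = -2, a_2 = -11, a_3 = 5, a_4 = 143/12, a_5 = -5/4


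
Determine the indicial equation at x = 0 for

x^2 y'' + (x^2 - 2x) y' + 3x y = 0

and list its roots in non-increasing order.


Divide by x^2 to reach normal form y'' + P_1(x) y' + P_2(x) y = 0 with P_1(x) = 1 - 2/x and P_2(x) = 3/x.
x = 0 is a singular point because the y'-coefficient 1 - 2/x has a pole at x = 0 and the y-coefficient 3/x has a pole at x = 0.
It is a regular singular point because x P_1(x) = p(x) = x - 2 and x^2 P_2(x) = q(x) = 3x are polynomials, hence analytic at x = 0.
p(0) = -2,  q(0) = 0.
Indicial equation: r(r-1) + p(0) r + q(0) = 0, i.e. r^2 + (p(0) - 1) r + q(0) = 0, i.e. r^2 - 3 r = 0.
Discriminant: (-3)^2 - 4(0) = 9, so r = (3 ± 3)/2.
Solving: r_1 = 3, r_2 = 0.

indicial: r^2 - 3 r = 0; roots r_1 = 3, r_2 = 0


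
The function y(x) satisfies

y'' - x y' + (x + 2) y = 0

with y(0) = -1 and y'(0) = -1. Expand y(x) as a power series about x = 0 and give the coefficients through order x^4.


Ansatz: y(x) = sum_{n>=0} a_n x^n, so y'(x) = sum_{n>=1} n a_n x^(n-1) and y''(x) = sum_{n>=2} n(n-1) a_n x^(n-2).
Substitute into P(x) y'' + Q(x) y' + R(x) y = 0 with P(x) = 1, Q(x) = -x, R(x) = x + 2, and match powers of x.
Initial conditions: a_0 = -1, a_1 = -1.
Setting the coefficient of each power of x to zero and solving order by order (substituting the coefficients already found):
  x^0: 2 a_2 + 2 a_0 = 0  ->  2 a_2 = -2 a_0 = 2  ->  a_2 = 1
  x^1: 6 a_3 + a_1 + a_0 = 0  ->  6 a_3 = -a_1 - a_0 = 2  ->  a_3 = 1/3
  x^2: 12 a_4 + a_1 = 0  ->  12 a_4 = -a_1 = 1  ->  a_4 = 1/12
Truncated series: y(x) = -1 - x + x^2 + (1/3) x^3 + (1/12) x^4 + O(x^5).

a_0 = -1; a_1 = -1; a_2 = 1; a_3 = 1/3; a_4 = 1/12


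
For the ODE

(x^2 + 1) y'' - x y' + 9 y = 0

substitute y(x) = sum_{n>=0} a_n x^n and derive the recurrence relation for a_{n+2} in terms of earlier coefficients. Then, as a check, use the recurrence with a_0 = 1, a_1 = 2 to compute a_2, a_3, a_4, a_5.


Substitute y = sum_n a_n x^n.
(1 + 1 x^2) y'' contributes (n+2)(n+1) a_{n+2} + n(n-1) a_n at x^n.
-x y'(x) contributes -n a_n at x^n.
9 y(x) contributes 9 a_n at x^n.
Matching x^n: (n+2)(n+1) a_{n+2} + (n(n-1) - n + 9) a_n = 0.
Thus a_{n+2} = (-n(n-1) + n - 9) / ((n+1)(n+2)) * a_n.

Check with a_0 = 1, a_1 = 2 (apply the recurrence for n = 0, 1, 2, 3): a_0 = 1, a_1 = 2, a_2 = -9/2, a_3 = -8/3, a_4 = 27/8, a_5 = 8/5.

a_(n+2) = (-n(n-1) + n - 9) / ((n+1)(n+2)) * a_n; check: a_0 = 1, a_1 = 2, a_2 = -9/2, a_3 = -8/3, a_4 = 27/8, a_5 = 8/5


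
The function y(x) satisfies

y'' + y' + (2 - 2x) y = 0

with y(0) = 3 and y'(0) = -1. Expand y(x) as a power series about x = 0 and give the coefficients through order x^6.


Ansatz: y(x) = sum_{n>=0} a_n x^n, so y'(x) = sum_{n>=1} n a_n x^(n-1) and y''(x) = sum_{n>=2} n(n-1) a_n x^(n-2).
Substitute into P(x) y'' + Q(x) y' + R(x) y = 0 with P(x) = 1, Q(x) = 1, R(x) = 2 - 2x, and match powers of x.
Initial conditions: a_0 = 3, a_1 = -1.
Setting the coefficient of each power of x to zero and solving order by order (substituting the coefficients already found):
  x^0: 2 a_2 + a_1 + 2 a_0 = 0  ->  2 a_2 = -a_1 - 2 a_0 = -5  ->  a_2 = -5/2
  x^1: 6 a_3 + 2 a_2 + 2 a_1 - 2 a_0 = 0  ->  6 a_3 = -2 a_2 - 2 a_1 + 2 a_0 = 13  ->  a_3 = 13/6
  x^2: 12 a_4 + 3 a_3 + 2 a_2 - 2 a_1 = 0  ->  12 a_4 = -3 a_3 - 2 a_2 + 2 a_1 = -7/2  ->  a_4 = -7/24
  x^3: 20 a_5 + 4 a_4 + 2 a_3 - 2 a_2 = 0  ->  20 a_5 = -4 a_4 - 2 a_3 + 2 a_2 = -49/6  ->  a_5 = -49/120
  x^4: 30 a_6 + 5 a_5 + 2 a_4 - 2 a_3 = 0  ->  30 a_6 = -5 a_5 - 2 a_4 + 2 a_3 = 167/24  ->  a_6 = 167/720
Truncated series: y(x) = 3 - x - (5/2) x^2 + (13/6) x^3 - (7/24) x^4 - (49/120) x^5 + (167/720) x^6 + O(x^7).

a_0 = 3; a_1 = -1; a_2 = -5/2; a_3 = 13/6; a_4 = -7/24; a_5 = -49/120; a_6 = 167/720


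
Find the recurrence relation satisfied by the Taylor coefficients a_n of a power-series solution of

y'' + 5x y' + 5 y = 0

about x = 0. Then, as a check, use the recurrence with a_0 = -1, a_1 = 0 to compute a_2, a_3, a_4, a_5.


Substitute y = sum_n a_n x^n.
y''(x) has coefficient (n+2)(n+1) a_{n+2} at x^n;
5 x y'(x) has coefficient 5 n a_n at x^n (shift);
5 y(x) has coefficient 5 a_n at x^n.
Matching x^n: (n+2)(n+1) a_{n+2} + (5n + 5) a_n = 0.
Thus a_{n+2} = (-5n - 5) / ((n+1)(n+2)) * a_n.

Check with a_0 = -1, a_1 = 0 (apply the recurrence for n = 0, 1, 2, 3): a_0 = -1, a_1 = 0, a_2 = 5/2, a_3 = 0, a_4 = -25/8, a_5 = 0.

a_(n+2) = (-5n - 5) / ((n+1)(n+2)) * a_n; check: a_0 = -1, a_1 = 0, a_2 = 5/2, a_3 = 0, a_4 = -25/8, a_5 = 0


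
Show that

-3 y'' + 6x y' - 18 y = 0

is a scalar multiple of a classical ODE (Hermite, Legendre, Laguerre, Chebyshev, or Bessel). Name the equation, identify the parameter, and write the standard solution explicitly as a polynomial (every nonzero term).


All three coefficients share the factor -3; dividing through by -3 gives  y'' - 2x y' + 6 y = 0.
This matches the Hermite equation y'' - 2x y' + 2n y = 0 with 2n = 6, so n = 3; the polynomial solution is H_3(x).
With y = sum_k a_k x^k, matching x^k gives (k+2)(k+1) a_{k+2} = 2(k - n) a_k = 2(k - 3) a_k. The right side vanishes at k = 3, so the series with the parity of 3 terminates at degree 3.
Standard normalization: leading coefficient of H_n is 2^n, so a_3 = 2^3 = 8. Work downward with a_k = (k+1)(k+2) a_{k+2} / (2(k - n)):
  a_1 = (2)(3)(8) / (2(1 - 3)) = 48/(-4) = -12
Hence H_3(x) = 8 x^3 - 12 x.

H_3(x); series = 8 x^3 - 12 x


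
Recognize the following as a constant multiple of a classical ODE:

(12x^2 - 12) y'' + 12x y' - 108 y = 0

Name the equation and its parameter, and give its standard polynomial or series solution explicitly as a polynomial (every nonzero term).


All three coefficients share the factor -12; dividing through by -12 gives  (1 - x^2) y'' - x y' + 9 y = 0.
This matches the Chebyshev equation (1 - x^2) y'' - x y' + n^2 y = 0 (note the -x y' term, not -2x y') with n^2 = 9, so n = 3; the polynomial solution is T_3(x).
With y = sum_k a_k x^k, matching x^k gives (k+2)(k+1) a_{k+2} = (k^2 - n^2) a_k = (k - 3)(k + 3) a_k. The right side vanishes at k = 3, so the series with the parity of 3 terminates at degree 3.
Standard normalization: leading coefficient of T_n is 2^(n-1), so a_3 = 2^2 = 4. Work downward with a_k = (k+1)(k+2) a_{k+2} / ((k - 3)(k + 3)):
  a_1 = (2)(3)(4) / ((1 - 3)(1 + 3)) = 24/(-8) = -3
Hence T_3(x) = 4 x^3 - 3 x.

T_3(x); series = 4 x^3 - 3 x


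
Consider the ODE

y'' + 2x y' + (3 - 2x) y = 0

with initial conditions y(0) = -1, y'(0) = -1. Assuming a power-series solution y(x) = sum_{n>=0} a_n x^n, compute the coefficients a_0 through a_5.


Ansatz: y(x) = sum_{n>=0} a_n x^n, so y'(x) = sum_{n>=1} n a_n x^(n-1) and y''(x) = sum_{n>=2} n(n-1) a_n x^(n-2).
Substitute into P(x) y'' + Q(x) y' + R(x) y = 0 with P(x) = 1, Q(x) = 2x, R(x) = 3 - 2x, and match powers of x.
Initial conditions: a_0 = -1, a_1 = -1.
Setting the coefficient of each power of x to zero and solving order by order (substituting the coefficients already found):
  x^0: 2 a_2 + 3 a_0 = 0  ->  2 a_2 = -3 a_0 = 3  ->  a_2 = 3/2
  x^1: 6 a_3 + 5 a_1 - 2 a_0 = 0  ->  6 a_3 = -5 a_1 + 2 a_0 = 3  ->  a_3 = 1/2
  x^2: 12 a_4 + 7 a_2 - 2 a_1 = 0  ->  12 a_4 = -7 a_2 + 2 a_1 = -25/2  ->  a_4 = -25/24
  x^3: 20 a_5 + 9 a_3 - 2 a_2 = 0  ->  20 a_5 = -9 a_3 + 2 a_2 = -3/2  ->  a_5 = -3/40
Truncated series: y(x) = -1 - x + (3/2) x^2 + (1/2) x^3 - (25/24) x^4 - (3/40) x^5 + O(x^6).

a_0 = -1; a_1 = -1; a_2 = 3/2; a_3 = 1/2; a_4 = -25/24; a_5 = -3/40


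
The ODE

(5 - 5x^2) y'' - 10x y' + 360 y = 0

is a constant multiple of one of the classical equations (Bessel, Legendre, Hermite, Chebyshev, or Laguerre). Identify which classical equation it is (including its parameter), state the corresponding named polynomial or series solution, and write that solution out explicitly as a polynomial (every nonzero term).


All three coefficients share the factor 5; dividing through by 5 gives  (1 - x^2) y'' - 2x y' + 72 y = 0.
This matches the Legendre equation (1 - x^2) y'' - 2x y' + n(n+1) y = 0 (note the -2x y' term) with n(n+1) = 72, so n = 8; the polynomial solution is P_8(x).
With y = sum_k a_k x^k, matching x^k gives (k+2)(k+1) a_{k+2} = [k(k+1) - n(n+1)] a_k = (k - 8)(k + 9) a_k. The right side vanishes at k = 8, so the series with the parity of 8 terminates at degree 8.
Standard normalization (P_n(1) = 1): leading coefficient (2n)!/(2^n (n!)^2) = 20922789888000/(256*1625702400) = 6435/128, so a_8 = 6435/128. Work downward with a_k = (k+1)(k+2) a_{k+2} / ((k - 8)(k + 9)):
  a_6 = (7)(8)(6435/128) / ((6 - 8)(6 + 9)) = (45045/16)/(-30) = -3003/32
  a_4 = (5)(6)(-3003/32) / ((4 - 8)(4 + 9)) = (-45045/16)/(-52) = 3465/64
  a_2 = (3)(4)(3465/64) / ((2 - 8)(2 + 9)) = (10395/16)/(-66) = -315/32
  a_0 = (1)(2)(-315/32) / ((0 - 8)(0 + 9)) = (-315/16)/(-72) = 35/128
Hence P_8(x) = 6435 x^8/128 - 3003 x^6/32 + 3465 x^4/64 - 315 x^2/32 + 35/128.

P_8(x); series = 6435 x^8/128 - 3003 x^6/32 + 3465 x^4/64 - 315 x^2/32 + 35/128


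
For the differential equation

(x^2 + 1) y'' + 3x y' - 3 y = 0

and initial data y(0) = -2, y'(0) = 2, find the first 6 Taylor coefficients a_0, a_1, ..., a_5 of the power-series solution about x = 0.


Ansatz: y(x) = sum_{n>=0} a_n x^n, so y'(x) = sum_{n>=1} n a_n x^(n-1) and y''(x) = sum_{n>=2} n(n-1) a_n x^(n-2).
Substitute into P(x) y'' + Q(x) y' + R(x) y = 0 with P(x) = x^2 + 1, Q(x) = 3x, R(x) = -3, and match powers of x.
Initial conditions: a_0 = -2, a_1 = 2.
Setting the coefficient of each power of x to zero and solving order by order (substituting the coefficients already found):
  x^0: 2 a_2 - 3 a_0 = 0  ->  2 a_2 = 3 a_0 = -6  ->  a_2 = -3
  x^1: 6 a_3 = 0  ->  a_3 = 0
  x^2: 12 a_4 + 5 a_2 = 0  ->  12 a_4 = -5 a_2 = 15  ->  a_4 = 5/4
  x^3: 20 a_5 + 12 a_3 = 0  ->  20 a_5 = -12 a_3 = 0  ->  a_5 = 0
Truncated series: y(x) = -2 + 2 x - 3 x^2 + (5/4) x^4 + O(x^6).

a_0 = -2; a_1 = 2; a_2 = -3; a_3 = 0; a_4 = 5/4; a_5 = 0


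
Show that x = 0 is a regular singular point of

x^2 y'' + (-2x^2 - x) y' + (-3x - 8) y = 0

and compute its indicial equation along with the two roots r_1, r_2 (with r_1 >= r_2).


Divide by x^2 to reach normal form y'' + P_1(x) y' + P_2(x) y = 0 with P_1(x) = -2 - 1/x and P_2(x) = -3/x - 8/x^2.
x = 0 is a singular point because the y'-coefficient -2 - 1/x has a pole at x = 0 and the y-coefficient -3/x - 8/x^2 has a pole at x = 0.
It is a regular singular point because x P_1(x) = p(x) = -2x - 1 and x^2 P_2(x) = q(x) = -3x - 8 are polynomials, hence analytic at x = 0.
p(0) = -1,  q(0) = -8.
Indicial equation: r(r-1) + p(0) r + q(0) = 0, i.e. r^2 + (p(0) - 1) r + q(0) = 0, i.e. r^2 - 2 r - 8 = 0.
Discriminant: (-2)^2 - 4(-8) = 36, so r = (2 ± 6)/2.
Solving: r_1 = 4, r_2 = -2.

indicial: r^2 - 2 r - 8 = 0; roots r_1 = 4, r_2 = -2


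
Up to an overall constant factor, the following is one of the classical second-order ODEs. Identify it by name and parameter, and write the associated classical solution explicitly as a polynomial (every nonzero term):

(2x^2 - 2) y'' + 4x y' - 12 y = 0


All three coefficients share the factor -2; dividing through by -2 gives  (1 - x^2) y'' - 2x y' + 6 y = 0.
This matches the Legendre equation (1 - x^2) y'' - 2x y' + n(n+1) y = 0 (note the -2x y' term) with n(n+1) = 6, so n = 2; the polynomial solution is P_2(x).
With y = sum_k a_k x^k, matching x^k gives (k+2)(k+1) a_{k+2} = [k(k+1) - n(n+1)] a_k = (k - 2)(k + 3) a_k. The right side vanishes at k = 2, so the series with the parity of 2 terminates at degree 2.
Standard normalization (P_n(1) = 1): leading coefficient (2n)!/(2^n (n!)^2) = 24/(4*4) = 3/2, so a_2 = 3/2. Work downward with a_k = (k+1)(k+2) a_{k+2} / ((k - 2)(k + 3)):
  a_0 = (1)(2)(3/2) / ((0 - 2)(0 + 3)) = 3/(-6) = -1/2
Hence P_2(x) = 3 x^2/2 - 1/2.

P_2(x); series = 3 x^2/2 - 1/2


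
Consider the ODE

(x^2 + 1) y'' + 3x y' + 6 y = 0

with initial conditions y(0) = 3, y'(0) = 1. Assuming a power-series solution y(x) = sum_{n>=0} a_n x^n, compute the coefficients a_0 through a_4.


Ansatz: y(x) = sum_{n>=0} a_n x^n, so y'(x) = sum_{n>=1} n a_n x^(n-1) and y''(x) = sum_{n>=2} n(n-1) a_n x^(n-2).
Substitute into P(x) y'' + Q(x) y' + R(x) y = 0 with P(x) = x^2 + 1, Q(x) = 3x, R(x) = 6, and match powers of x.
Initial conditions: a_0 = 3, a_1 = 1.
Setting the coefficient of each power of x to zero and solving order by order (substituting the coefficients already found):
  x^0: 2 a_2 + 6 a_0 = 0  ->  2 a_2 = -6 a_0 = -18  ->  a_2 = -9
  x^1: 6 a_3 + 9 a_1 = 0  ->  6 a_3 = -9 a_1 = -9  ->  a_3 = -3/2
  x^2: 12 a_4 + 14 a_2 = 0  ->  12 a_4 = -14 a_2 = 126  ->  a_4 = 21/2
Truncated series: y(x) = 3 + x - 9 x^2 - (3/2) x^3 + (21/2) x^4 + O(x^5).

a_0 = 3; a_1 = 1; a_2 = -9; a_3 = -3/2; a_4 = 21/2


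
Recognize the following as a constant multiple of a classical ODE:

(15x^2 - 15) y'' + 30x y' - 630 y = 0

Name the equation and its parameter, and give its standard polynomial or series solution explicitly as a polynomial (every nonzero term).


All three coefficients share the factor -15; dividing through by -15 gives  (1 - x^2) y'' - 2x y' + 42 y = 0.
This matches the Legendre equation (1 - x^2) y'' - 2x y' + n(n+1) y = 0 (note the -2x y' term) with n(n+1) = 42, so n = 6; the polynomial solution is P_6(x).
With y = sum_k a_k x^k, matching x^k gives (k+2)(k+1) a_{k+2} = [k(k+1) - n(n+1)] a_k = (k - 6)(k + 7) a_k. The right side vanishes at k = 6, so the series with the parity of 6 terminates at degree 6.
Standard normalization (P_n(1) = 1): leading coefficient (2n)!/(2^n (n!)^2) = 479001600/(64*518400) = 231/16, so a_6 = 231/16. Work downward with a_k = (k+1)(k+2) a_{k+2} / ((k - 6)(k + 7)):
  a_4 = (5)(6)(231/16) / ((4 - 6)(4 + 7)) = (3465/8)/(-22) = -315/16
  a_2 = (3)(4)(-315/16) / ((2 - 6)(2 + 7)) = (-945/4)/(-36) = 105/16
  a_0 = (1)(2)(105/16) / ((0 - 6)(0 + 7)) = (105/8)/(-42) = -5/16
Hence P_6(x) = 231 x^6/16 - 315 x^4/16 + 105 x^2/16 - 5/16.

P_6(x); series = 231 x^6/16 - 315 x^4/16 + 105 x^2/16 - 5/16


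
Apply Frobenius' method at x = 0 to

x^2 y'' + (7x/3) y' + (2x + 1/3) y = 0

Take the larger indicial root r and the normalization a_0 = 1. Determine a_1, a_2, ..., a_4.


Write in Frobenius form y'' + (p(x)/x) y' + (q(x)/x^2) y = 0:
  p(x) = 7/3,  q(x) = 2x + 1/3.
Indicial equation: r(r-1) + (7/3) r + (1/3) = 0 -> roots r_1 = -1/3, r_2 = -1.
Take r = r_1 = -1/3. Let y(x) = x^r sum_{n>=0} a_n x^n with a_0 = 1.
Substitute y = x^r sum a_n x^n and match x^{r+n}. The recurrence is
  D(n) a_n + 2 a_{n-1} = 0,  where D(n) = (r+n)(r+n-1) + (7/3)(r+n) + (1/3).
  a_n = -2 / D(n) * a_{n-1}.
Since the indicial polynomial factors as (r - r_1)(r - r_2), D(n) = (r_1 + n - r_1)(r_1 + n - r_2) = n(n + 2/3).
Evaluating step by step (a_0 = 1):
  n = 1: D(1) = 1(1 + 2/3) = 5/3; numerator = -2(1) = -2; a_1 = (-2)/(5/3) = -6/5
  n = 2: D(2) = 2(2 + 2/3) = 16/3; numerator = -2(-6/5) = 12/5; a_2 = (12/5)/(16/3) = 9/20
  n = 3: D(3) = 3(3 + 2/3) = 11; numerator = -2(9/20) = -9/10; a_3 = (-9/10)/(11) = -9/110
  n = 4: D(4) = 4(4 + 2/3) = 56/3; numerator = -2(-9/110) = 9/55; a_4 = (9/55)/(56/3) = 27/3080

r = -1/3; a_0 = 1; a_1 = -6/5; a_2 = 9/20; a_3 = -9/110; a_4 = 27/3080


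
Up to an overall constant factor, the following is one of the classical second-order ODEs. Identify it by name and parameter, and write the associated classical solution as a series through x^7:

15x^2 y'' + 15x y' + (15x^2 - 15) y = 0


All three coefficients share the factor 15; dividing through by 15 gives  x^2 y'' + x y' + (x^2 - 1) y = 0.
This matches the Bessel equation x^2 y'' + x y' + (x^2 - nu^2) y = 0 with nu^2 = 1, so nu = 1; the solution bounded at x = 0 is J_1(x).
Frobenius at x = 0: indicial roots ±nu; for r = nu the recurrence k(k + 2nu) c_k = -c_{k-2} gives the standard series J_nu(x) = sum_{k>=0} (-1)^k / (k! (k+nu)!) (x/2)^(2k+nu). Evaluate the first 4 terms:
  k = 0: (-1)^0 / (0! * 1! * 2^1) x^1 = 1/(1*1*2) x^1 = (1/2) x^1
  k = 1: (-1)^1 / (1! * 2! * 2^3) x^3 = -1/(1*2*8) x^3 = (-1/16) x^3
  k = 2: (-1)^2 / (2! * 3! * 2^5) x^5 = 1/(2*6*32) x^5 = (1/384) x^5
  k = 3: (-1)^3 / (3! * 4! * 2^7) x^7 = -1/(6*24*128) x^7 = (-1/18432) x^7
Hence J_1(x) = -x^7/18432 + x^5/384 - x^3/16 + x/2 + ....

J_1(x); series = -x^7/18432 + x^5/384 - x^3/16 + x/2


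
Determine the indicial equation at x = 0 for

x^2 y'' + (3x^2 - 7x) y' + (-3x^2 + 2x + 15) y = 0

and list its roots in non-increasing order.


Divide by x^2 to reach normal form y'' + P_1(x) y' + P_2(x) y = 0 with P_1(x) = 3 - 7/x and P_2(x) = -3 + 2/x + 15/x^2.
x = 0 is a singular point because the y'-coefficient 3 - 7/x has a pole at x = 0 and the y-coefficient -3 + 2/x + 15/x^2 has a pole at x = 0.
It is a regular singular point because x P_1(x) = p(x) = 3x - 7 and x^2 P_2(x) = q(x) = -3x^2 + 2x + 15 are polynomials, hence analytic at x = 0.
p(0) = -7,  q(0) = 15.
Indicial equation: r(r-1) + p(0) r + q(0) = 0, i.e. r^2 + (p(0) - 1) r + q(0) = 0, i.e. r^2 - 8 r + 15 = 0.
Discriminant: (-8)^2 - 4(15) = 4, so r = (8 ± 2)/2.
Solving: r_1 = 5, r_2 = 3.

indicial: r^2 - 8 r + 15 = 0; roots r_1 = 5, r_2 = 3


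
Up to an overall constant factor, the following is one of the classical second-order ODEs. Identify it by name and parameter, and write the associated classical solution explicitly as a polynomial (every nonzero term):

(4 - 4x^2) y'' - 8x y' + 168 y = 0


All three coefficients share the factor 4; dividing through by 4 gives  (1 - x^2) y'' - 2x y' + 42 y = 0.
This matches the Legendre equation (1 - x^2) y'' - 2x y' + n(n+1) y = 0 (note the -2x y' term) with n(n+1) = 42, so n = 6; the polynomial solution is P_6(x).
With y = sum_k a_k x^k, matching x^k gives (k+2)(k+1) a_{k+2} = [k(k+1) - n(n+1)] a_k = (k - 6)(k + 7) a_k. The right side vanishes at k = 6, so the series with the parity of 6 terminates at degree 6.
Standard normalization (P_n(1) = 1): leading coefficient (2n)!/(2^n (n!)^2) = 479001600/(64*518400) = 231/16, so a_6 = 231/16. Work downward with a_k = (k+1)(k+2) a_{k+2} / ((k - 6)(k + 7)):
  a_4 = (5)(6)(231/16) / ((4 - 6)(4 + 7)) = (3465/8)/(-22) = -315/16
  a_2 = (3)(4)(-315/16) / ((2 - 6)(2 + 7)) = (-945/4)/(-36) = 105/16
  a_0 = (1)(2)(105/16) / ((0 - 6)(0 + 7)) = (105/8)/(-42) = -5/16
Hence P_6(x) = 231 x^6/16 - 315 x^4/16 + 105 x^2/16 - 5/16.

P_6(x); series = 231 x^6/16 - 315 x^4/16 + 105 x^2/16 - 5/16


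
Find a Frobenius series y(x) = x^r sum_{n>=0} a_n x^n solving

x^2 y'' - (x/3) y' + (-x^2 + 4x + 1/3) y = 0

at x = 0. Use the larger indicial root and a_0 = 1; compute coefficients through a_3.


Write in Frobenius form y'' + (p(x)/x) y' + (q(x)/x^2) y = 0:
  p(x) = -1/3,  q(x) = -x^2 + 4x + 1/3.
Indicial equation: r(r-1) + (-1/3) r + (1/3) = 0 -> roots r_1 = 1, r_2 = 1/3.
Take r = r_1 = 1. Let y(x) = x^r sum_{n>=0} a_n x^n with a_0 = 1.
Substitute y = x^r sum a_n x^n and match x^{r+n}. The recurrence is
  D(n) a_n + 4 a_{n-1} - 1 a_{n-2} = 0,  where D(n) = (r+n)(r+n-1) + (-1/3)(r+n) + (1/3).
  a_n = [-4 a_{n-1} + 1 a_{n-2}] / D(n).
Since the indicial polynomial factors as (r - r_1)(r - r_2), D(n) = (r_1 + n - r_1)(r_1 + n - r_2) = n(n + 2/3).
Evaluating step by step (a_0 = 1):
  n = 1: D(1) = 1(1 + 2/3) = 5/3; numerator = -4(1) = -4; a_1 = (-4)/(5/3) = -12/5
  n = 2: D(2) = 2(2 + 2/3) = 16/3; numerator = -4(-12/5) + 1(1) = 53/5; a_2 = (53/5)/(16/3) = 159/80
  n = 3: D(3) = 3(3 + 2/3) = 11; numerator = -4(159/80) + 1(-12/5) = -207/20; a_3 = (-207/20)/(11) = -207/220

r = 1; a_0 = 1; a_1 = -12/5; a_2 = 159/80; a_3 = -207/220


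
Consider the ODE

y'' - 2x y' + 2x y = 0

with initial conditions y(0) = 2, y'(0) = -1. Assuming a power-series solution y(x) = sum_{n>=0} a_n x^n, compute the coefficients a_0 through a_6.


Ansatz: y(x) = sum_{n>=0} a_n x^n, so y'(x) = sum_{n>=1} n a_n x^(n-1) and y''(x) = sum_{n>=2} n(n-1) a_n x^(n-2).
Substitute into P(x) y'' + Q(x) y' + R(x) y = 0 with P(x) = 1, Q(x) = -2x, R(x) = 2x, and match powers of x.
Initial conditions: a_0 = 2, a_1 = -1.
Setting the coefficient of each power of x to zero and solving order by order (substituting the coefficients already found):
  x^0: 2 a_2 = 0  ->  a_2 = 0
  x^1: 6 a_3 - 2 a_1 + 2 a_0 = 0  ->  6 a_3 = 2 a_1 - 2 a_0 = -6  ->  a_3 = -1
  x^2: 12 a_4 - 4 a_2 + 2 a_1 = 0  ->  12 a_4 = 4 a_2 - 2 a_1 = 2  ->  a_4 = 1/6
  x^3: 20 a_5 - 6 a_3 + 2 a_2 = 0  ->  20 a_5 = 6 a_3 - 2 a_2 = -6  ->  a_5 = -3/10
  x^4: 30 a_6 - 8 a_4 + 2 a_3 = 0  ->  30 a_6 = 8 a_4 - 2 a_3 = 10/3  ->  a_6 = 1/9
Truncated series: y(x) = 2 - x - x^3 + (1/6) x^4 - (3/10) x^5 + (1/9) x^6 + O(x^7).

a_0 = 2; a_1 = -1; a_2 = 0; a_3 = -1; a_4 = 1/6; a_5 = -3/10; a_6 = 1/9


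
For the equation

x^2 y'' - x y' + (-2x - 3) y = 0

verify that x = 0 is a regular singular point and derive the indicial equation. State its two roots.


Divide by x^2 to reach normal form y'' + P_1(x) y' + P_2(x) y = 0 with P_1(x) = -1/x and P_2(x) = -2/x - 3/x^2.
x = 0 is a singular point because the y'-coefficient -1/x has a pole at x = 0 and the y-coefficient -2/x - 3/x^2 has a pole at x = 0.
It is a regular singular point because x P_1(x) = p(x) = -1 and x^2 P_2(x) = q(x) = -2x - 3 are polynomials, hence analytic at x = 0.
p(0) = -1,  q(0) = -3.
Indicial equation: r(r-1) + p(0) r + q(0) = 0, i.e. r^2 + (p(0) - 1) r + q(0) = 0, i.e. r^2 - 2 r - 3 = 0.
Discriminant: (-2)^2 - 4(-3) = 16, so r = (2 ± 4)/2.
Solving: r_1 = 3, r_2 = -1.

indicial: r^2 - 2 r - 3 = 0; roots r_1 = 3, r_2 = -1


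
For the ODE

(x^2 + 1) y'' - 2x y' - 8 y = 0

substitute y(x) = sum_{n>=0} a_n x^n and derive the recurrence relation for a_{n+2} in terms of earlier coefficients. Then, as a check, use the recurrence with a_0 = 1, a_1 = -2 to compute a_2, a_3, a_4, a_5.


Substitute y = sum_n a_n x^n.
(1 + 1 x^2) y'' contributes (n+2)(n+1) a_{n+2} + n(n-1) a_n at x^n.
-2 x y'(x) contributes -2 n a_n at x^n.
-8 y(x) contributes -8 a_n at x^n.
Matching x^n: (n+2)(n+1) a_{n+2} + (n(n-1) - 2 n - 8) a_n = 0.
Thus a_{n+2} = (-n(n-1) + 2 n + 8) / ((n+1)(n+2)) * a_n.

Check with a_0 = 1, a_1 = -2 (apply the recurrence for n = 0, 1, 2, 3): a_0 = 1, a_1 = -2, a_2 = 4, a_3 = -10/3, a_4 = 10/3, a_5 = -4/3.

a_(n+2) = (-n(n-1) + 2 n + 8) / ((n+1)(n+2)) * a_n; check: a_0 = 1, a_1 = -2, a_2 = 4, a_3 = -10/3, a_4 = 10/3, a_5 = -4/3


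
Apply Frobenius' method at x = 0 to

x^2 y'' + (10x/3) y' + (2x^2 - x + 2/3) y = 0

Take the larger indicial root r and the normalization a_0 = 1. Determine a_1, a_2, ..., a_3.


Write in Frobenius form y'' + (p(x)/x) y' + (q(x)/x^2) y = 0:
  p(x) = 10/3,  q(x) = 2x^2 - x + 2/3.
Indicial equation: r(r-1) + (10/3) r + (2/3) = 0 -> roots r_1 = -1/3, r_2 = -2.
Take r = r_1 = -1/3. Let y(x) = x^r sum_{n>=0} a_n x^n with a_0 = 1.
Substitute y = x^r sum a_n x^n and match x^{r+n}. The recurrence is
  D(n) a_n - 1 a_{n-1} + 2 a_{n-2} = 0,  where D(n) = (r+n)(r+n-1) + (10/3)(r+n) + (2/3).
  a_n = [1 a_{n-1} - 2 a_{n-2}] / D(n).
Since the indicial polynomial factors as (r - r_1)(r - r_2), D(n) = (r_1 + n - r_1)(r_1 + n - r_2) = n(n + 5/3).
Evaluating step by step (a_0 = 1):
  n = 1: D(1) = 1(1 + 5/3) = 8/3; numerator = 1(1) = 1; a_1 = (1)/(8/3) = 3/8
  n = 2: D(2) = 2(2 + 5/3) = 22/3; numerator = 1(3/8) - 2(1) = -13/8; a_2 = (-13/8)/(22/3) = -39/176
  n = 3: D(3) = 3(3 + 5/3) = 14; numerator = 1(-39/176) - 2(3/8) = -171/176; a_3 = (-171/176)/(14) = -171/2464

r = -1/3; a_0 = 1; a_1 = 3/8; a_2 = -39/176; a_3 = -171/2464


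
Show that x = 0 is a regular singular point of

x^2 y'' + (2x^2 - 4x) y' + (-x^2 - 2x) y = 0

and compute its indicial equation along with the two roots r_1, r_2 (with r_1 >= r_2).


Divide by x^2 to reach normal form y'' + P_1(x) y' + P_2(x) y = 0 with P_1(x) = 2 - 4/x and P_2(x) = -1 - 2/x.
x = 0 is a singular point because the y'-coefficient 2 - 4/x has a pole at x = 0 and the y-coefficient -1 - 2/x has a pole at x = 0.
It is a regular singular point because x P_1(x) = p(x) = 2x - 4 and x^2 P_2(x) = q(x) = -x^2 - 2x are polynomials, hence analytic at x = 0.
p(0) = -4,  q(0) = 0.
Indicial equation: r(r-1) + p(0) r + q(0) = 0, i.e. r^2 + (p(0) - 1) r + q(0) = 0, i.e. r^2 - 5 r = 0.
Discriminant: (-5)^2 - 4(0) = 25, so r = (5 ± 5)/2.
Solving: r_1 = 5, r_2 = 0.

indicial: r^2 - 5 r = 0; roots r_1 = 5, r_2 = 0


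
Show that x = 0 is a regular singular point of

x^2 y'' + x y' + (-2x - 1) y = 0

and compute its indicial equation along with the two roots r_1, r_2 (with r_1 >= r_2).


Divide by x^2 to reach normal form y'' + P_1(x) y' + P_2(x) y = 0 with P_1(x) = 1/x and P_2(x) = -2/x - 1/x^2.
x = 0 is a singular point because the y'-coefficient 1/x has a pole at x = 0 and the y-coefficient -2/x - 1/x^2 has a pole at x = 0.
It is a regular singular point because x P_1(x) = p(x) = 1 and x^2 P_2(x) = q(x) = -2x - 1 are polynomials, hence analytic at x = 0.
p(0) = 1,  q(0) = -1.
Indicial equation: r(r-1) + p(0) r + q(0) = 0, i.e. r^2 + (p(0) - 1) r + q(0) = 0, i.e. r^2 - 1 = 0.
Discriminant: (0)^2 - 4(-1) = 4, so r = (0 ± 2)/2.
Solving: r_1 = 1, r_2 = -1.

indicial: r^2 - 1 = 0; roots r_1 = 1, r_2 = -1


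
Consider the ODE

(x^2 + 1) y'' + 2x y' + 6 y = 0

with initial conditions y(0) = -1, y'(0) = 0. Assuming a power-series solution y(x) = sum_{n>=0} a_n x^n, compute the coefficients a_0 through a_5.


Ansatz: y(x) = sum_{n>=0} a_n x^n, so y'(x) = sum_{n>=1} n a_n x^(n-1) and y''(x) = sum_{n>=2} n(n-1) a_n x^(n-2).
Substitute into P(x) y'' + Q(x) y' + R(x) y = 0 with P(x) = x^2 + 1, Q(x) = 2x, R(x) = 6, and match powers of x.
Initial conditions: a_0 = -1, a_1 = 0.
Setting the coefficient of each power of x to zero and solving order by order (substituting the coefficients already found):
  x^0: 2 a_2 + 6 a_0 = 0  ->  2 a_2 = -6 a_0 = 6  ->  a_2 = 3
  x^1: 6 a_3 + 8 a_1 = 0  ->  6 a_3 = -8 a_1 = 0  ->  a_3 = 0
  x^2: 12 a_4 + 12 a_2 = 0  ->  12 a_4 = -12 a_2 = -36  ->  a_4 = -3
  x^3: 20 a_5 + 18 a_3 = 0  ->  20 a_5 = -18 a_3 = 0  ->  a_5 = 0
Truncated series: y(x) = -1 + 3 x^2 - 3 x^4 + O(x^6).

a_0 = -1; a_1 = 0; a_2 = 3; a_3 = 0; a_4 = -3; a_5 = 0


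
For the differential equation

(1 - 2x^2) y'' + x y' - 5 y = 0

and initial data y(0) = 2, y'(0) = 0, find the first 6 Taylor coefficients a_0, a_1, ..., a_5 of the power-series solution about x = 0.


Ansatz: y(x) = sum_{n>=0} a_n x^n, so y'(x) = sum_{n>=1} n a_n x^(n-1) and y''(x) = sum_{n>=2} n(n-1) a_n x^(n-2).
Substitute into P(x) y'' + Q(x) y' + R(x) y = 0 with P(x) = 1 - 2x^2, Q(x) = x, R(x) = -5, and match powers of x.
Initial conditions: a_0 = 2, a_1 = 0.
Setting the coefficient of each power of x to zero and solving order by order (substituting the coefficients already found):
  x^0: 2 a_2 - 5 a_0 = 0  ->  2 a_2 = 5 a_0 = 10  ->  a_2 = 5
  x^1: 6 a_3 - 4 a_1 = 0  ->  6 a_3 = 4 a_1 = 0  ->  a_3 = 0
  x^2: 12 a_4 - 7 a_2 = 0  ->  12 a_4 = 7 a_2 = 35  ->  a_4 = 35/12
  x^3: 20 a_5 - 14 a_3 = 0  ->  20 a_5 = 14 a_3 = 0  ->  a_5 = 0
Truncated series: y(x) = 2 + 5 x^2 + (35/12) x^4 + O(x^6).

a_0 = 2; a_1 = 0; a_2 = 5; a_3 = 0; a_4 = 35/12; a_5 = 0


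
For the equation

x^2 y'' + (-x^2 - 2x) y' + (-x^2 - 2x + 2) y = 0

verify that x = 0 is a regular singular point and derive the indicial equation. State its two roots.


Divide by x^2 to reach normal form y'' + P_1(x) y' + P_2(x) y = 0 with P_1(x) = -1 - 2/x and P_2(x) = -1 - 2/x + 2/x^2.
x = 0 is a singular point because the y'-coefficient -1 - 2/x has a pole at x = 0 and the y-coefficient -1 - 2/x + 2/x^2 has a pole at x = 0.
It is a regular singular point because x P_1(x) = p(x) = -x - 2 and x^2 P_2(x) = q(x) = -x^2 - 2x + 2 are polynomials, hence analytic at x = 0.
p(0) = -2,  q(0) = 2.
Indicial equation: r(r-1) + p(0) r + q(0) = 0, i.e. r^2 + (p(0) - 1) r + q(0) = 0, i.e. r^2 - 3 r + 2 = 0.
Discriminant: (-3)^2 - 4(2) = 1, so r = (3 ± 1)/2.
Solving: r_1 = 2, r_2 = 1.

indicial: r^2 - 3 r + 2 = 0; roots r_1 = 2, r_2 = 1


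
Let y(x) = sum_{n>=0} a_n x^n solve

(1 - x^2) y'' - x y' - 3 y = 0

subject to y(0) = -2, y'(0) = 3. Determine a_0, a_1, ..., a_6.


Ansatz: y(x) = sum_{n>=0} a_n x^n, so y'(x) = sum_{n>=1} n a_n x^(n-1) and y''(x) = sum_{n>=2} n(n-1) a_n x^(n-2).
Substitute into P(x) y'' + Q(x) y' + R(x) y = 0 with P(x) = 1 - x^2, Q(x) = -x, R(x) = -3, and match powers of x.
Initial conditions: a_0 = -2, a_1 = 3.
Setting the coefficient of each power of x to zero and solving order by order (substituting the coefficients already found):
  x^0: 2 a_2 - 3 a_0 = 0  ->  2 a_2 = 3 a_0 = -6  ->  a_2 = -3
  x^1: 6 a_3 - 4 a_1 = 0  ->  6 a_3 = 4 a_1 = 12  ->  a_3 = 2
  x^2: 12 a_4 - 7 a_2 = 0  ->  12 a_4 = 7 a_2 = -21  ->  a_4 = -7/4
  x^3: 20 a_5 - 12 a_3 = 0  ->  20 a_5 = 12 a_3 = 24  ->  a_5 = 6/5
  x^4: 30 a_6 - 19 a_4 = 0  ->  30 a_6 = 19 a_4 = -133/4  ->  a_6 = -133/120
Truncated series: y(x) = -2 + 3 x - 3 x^2 + 2 x^3 - (7/4) x^4 + (6/5) x^5 - (133/120) x^6 + O(x^7).

a_0 = -2; a_1 = 3; a_2 = -3; a_3 = 2; a_4 = -7/4; a_5 = 6/5; a_6 = -133/120


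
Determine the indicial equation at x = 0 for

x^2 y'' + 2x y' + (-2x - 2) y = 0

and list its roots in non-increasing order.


Divide by x^2 to reach normal form y'' + P_1(x) y' + P_2(x) y = 0 with P_1(x) = 2/x and P_2(x) = -2/x - 2/x^2.
x = 0 is a singular point because the y'-coefficient 2/x has a pole at x = 0 and the y-coefficient -2/x - 2/x^2 has a pole at x = 0.
It is a regular singular point because x P_1(x) = p(x) = 2 and x^2 P_2(x) = q(x) = -2x - 2 are polynomials, hence analytic at x = 0.
p(0) = 2,  q(0) = -2.
Indicial equation: r(r-1) + p(0) r + q(0) = 0, i.e. r^2 + (p(0) - 1) r + q(0) = 0, i.e. r^2 + 1 r - 2 = 0.
Discriminant: (1)^2 - 4(-2) = 9, so r = (-1 ± 3)/2.
Solving: r_1 = 1, r_2 = -2.

indicial: r^2 + 1 r - 2 = 0; roots r_1 = 1, r_2 = -2


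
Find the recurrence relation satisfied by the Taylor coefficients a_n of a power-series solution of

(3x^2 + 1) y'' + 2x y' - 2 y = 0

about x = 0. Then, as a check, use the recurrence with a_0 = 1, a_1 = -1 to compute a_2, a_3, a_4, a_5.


Substitute y = sum_n a_n x^n.
(1 + 3 x^2) y'' contributes (n+2)(n+1) a_{n+2} + 3 n(n-1) a_n at x^n.
2 x y'(x) contributes 2 n a_n at x^n.
-2 y(x) contributes -2 a_n at x^n.
Matching x^n: (n+2)(n+1) a_{n+2} + (3 n(n-1) + 2 n - 2) a_n = 0.
Thus a_{n+2} = (-3 n(n-1) - 2 n + 2) / ((n+1)(n+2)) * a_n.

Check with a_0 = 1, a_1 = -1 (apply the recurrence for n = 0, 1, 2, 3): a_0 = 1, a_1 = -1, a_2 = 1, a_3 = 0, a_4 = -2/3, a_5 = 0.

a_(n+2) = (-3 n(n-1) - 2 n + 2) / ((n+1)(n+2)) * a_n; check: a_0 = 1, a_1 = -1, a_2 = 1, a_3 = 0, a_4 = -2/3, a_5 = 0


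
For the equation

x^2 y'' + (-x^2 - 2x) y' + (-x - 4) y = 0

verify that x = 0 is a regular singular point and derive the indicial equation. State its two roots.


Divide by x^2 to reach normal form y'' + P_1(x) y' + P_2(x) y = 0 with P_1(x) = -1 - 2/x and P_2(x) = -1/x - 4/x^2.
x = 0 is a singular point because the y'-coefficient -1 - 2/x has a pole at x = 0 and the y-coefficient -1/x - 4/x^2 has a pole at x = 0.
It is a regular singular point because x P_1(x) = p(x) = -x - 2 and x^2 P_2(x) = q(x) = -x - 4 are polynomials, hence analytic at x = 0.
p(0) = -2,  q(0) = -4.
Indicial equation: r(r-1) + p(0) r + q(0) = 0, i.e. r^2 + (p(0) - 1) r + q(0) = 0, i.e. r^2 - 3 r - 4 = 0.
Discriminant: (-3)^2 - 4(-4) = 25, so r = (3 ± 5)/2.
Solving: r_1 = 4, r_2 = -1.

indicial: r^2 - 3 r - 4 = 0; roots r_1 = 4, r_2 = -1


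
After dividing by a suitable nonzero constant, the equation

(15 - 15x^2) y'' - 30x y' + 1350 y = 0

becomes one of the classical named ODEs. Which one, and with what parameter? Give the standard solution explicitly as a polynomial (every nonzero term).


All three coefficients share the factor 15; dividing through by 15 gives  (1 - x^2) y'' - 2x y' + 90 y = 0.
This matches the Legendre equation (1 - x^2) y'' - 2x y' + n(n+1) y = 0 (note the -2x y' term) with n(n+1) = 90, so n = 9; the polynomial solution is P_9(x).
With y = sum_k a_k x^k, matching x^k gives (k+2)(k+1) a_{k+2} = [k(k+1) - n(n+1)] a_k = (k - 9)(k + 10) a_k. The right side vanishes at k = 9, so the series with the parity of 9 terminates at degree 9.
Standard normalization (P_n(1) = 1): leading coefficient (2n)!/(2^n (n!)^2) = 6402373705728000/(512*131681894400) = 12155/128, so a_9 = 12155/128. Work downward with a_k = (k+1)(k+2) a_{k+2} / ((k - 9)(k + 10)):
  a_7 = (8)(9)(12155/128) / ((7 - 9)(7 + 10)) = (109395/16)/(-34) = -6435/32
  a_5 = (6)(7)(-6435/32) / ((5 - 9)(5 + 10)) = (-135135/16)/(-60) = 9009/64
  a_3 = (4)(5)(9009/64) / ((3 - 9)(3 + 10)) = (45045/16)/(-78) = -1155/32
  a_1 = (2)(3)(-1155/32) / ((1 - 9)(1 + 10)) = (-3465/16)/(-88) = 315/128
Hence P_9(x) = 12155 x^9/128 - 6435 x^7/32 + 9009 x^5/64 - 1155 x^3/32 + 315 x/128.

P_9(x); series = 12155 x^9/128 - 6435 x^7/32 + 9009 x^5/64 - 1155 x^3/32 + 315 x/128
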